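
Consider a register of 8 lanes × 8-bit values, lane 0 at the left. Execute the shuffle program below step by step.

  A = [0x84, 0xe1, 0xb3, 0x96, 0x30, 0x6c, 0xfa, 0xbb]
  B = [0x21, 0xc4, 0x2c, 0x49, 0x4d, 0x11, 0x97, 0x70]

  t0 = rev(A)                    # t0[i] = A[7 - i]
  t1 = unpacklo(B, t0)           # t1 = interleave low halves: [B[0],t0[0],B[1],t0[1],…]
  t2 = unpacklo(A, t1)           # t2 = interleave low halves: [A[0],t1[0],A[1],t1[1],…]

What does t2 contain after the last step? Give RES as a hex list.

RES = [ 0x84  0x21  0xe1  0xbb  0xb3  0xc4  0x96  0xfa ]

t0 = [0xbb, 0xfa, 0x6c, 0x30, 0x96, 0xb3, 0xe1, 0x84]
t1 = [0x21, 0xbb, 0xc4, 0xfa, 0x2c, 0x6c, 0x49, 0x30]
t2 = [0x84, 0x21, 0xe1, 0xbb, 0xb3, 0xc4, 0x96, 0xfa]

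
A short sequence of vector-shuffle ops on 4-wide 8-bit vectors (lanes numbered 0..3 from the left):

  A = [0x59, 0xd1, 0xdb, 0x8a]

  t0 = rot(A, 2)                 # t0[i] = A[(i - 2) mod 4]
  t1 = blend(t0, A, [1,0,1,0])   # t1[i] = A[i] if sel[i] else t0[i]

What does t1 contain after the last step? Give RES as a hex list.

t0 = [0xdb, 0x8a, 0x59, 0xd1]
t1 = [0x59, 0x8a, 0xdb, 0xd1]

RES = [0x59, 0x8a, 0xdb, 0xd1]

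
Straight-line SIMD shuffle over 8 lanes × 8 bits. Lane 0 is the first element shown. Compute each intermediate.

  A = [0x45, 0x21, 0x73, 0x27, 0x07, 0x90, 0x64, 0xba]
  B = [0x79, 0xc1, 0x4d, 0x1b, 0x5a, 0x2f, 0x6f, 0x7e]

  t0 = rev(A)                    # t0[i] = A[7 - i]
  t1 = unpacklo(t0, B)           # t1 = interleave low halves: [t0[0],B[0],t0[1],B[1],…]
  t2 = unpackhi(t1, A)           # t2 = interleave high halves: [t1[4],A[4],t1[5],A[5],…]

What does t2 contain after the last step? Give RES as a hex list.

→ t0 |ba|64|90|07|27|73|21|45|
→ t1 |ba|79|64|c1|90|4d|07|1b|
→ t2 |90|07|4d|90|07|64|1b|ba|

RES = [0x90, 0x07, 0x4d, 0x90, 0x07, 0x64, 0x1b, 0xba]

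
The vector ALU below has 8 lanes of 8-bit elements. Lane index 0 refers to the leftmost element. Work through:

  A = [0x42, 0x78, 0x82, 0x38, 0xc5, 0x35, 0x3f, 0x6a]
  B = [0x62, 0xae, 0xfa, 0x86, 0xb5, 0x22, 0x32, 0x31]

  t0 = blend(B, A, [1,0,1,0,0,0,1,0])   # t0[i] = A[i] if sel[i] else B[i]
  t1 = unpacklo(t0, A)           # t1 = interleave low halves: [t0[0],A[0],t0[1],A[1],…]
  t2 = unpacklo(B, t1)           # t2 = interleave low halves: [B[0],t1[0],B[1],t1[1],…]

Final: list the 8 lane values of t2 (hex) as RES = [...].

t0 = [0x42, 0xae, 0x82, 0x86, 0xb5, 0x22, 0x3f, 0x31]
t1 = [0x42, 0x42, 0xae, 0x78, 0x82, 0x82, 0x86, 0x38]
t2 = [0x62, 0x42, 0xae, 0x42, 0xfa, 0xae, 0x86, 0x78]

RES = [0x62, 0x42, 0xae, 0x42, 0xfa, 0xae, 0x86, 0x78]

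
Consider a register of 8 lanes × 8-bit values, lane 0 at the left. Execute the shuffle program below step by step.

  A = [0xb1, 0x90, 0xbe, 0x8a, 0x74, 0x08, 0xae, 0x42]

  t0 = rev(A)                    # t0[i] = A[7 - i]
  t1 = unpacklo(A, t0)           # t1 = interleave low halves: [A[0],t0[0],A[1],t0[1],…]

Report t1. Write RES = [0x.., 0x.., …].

RES = [ 0xb1  0x42  0x90  0xae  0xbe  0x08  0x8a  0x74 ]

→ t0 |42|ae|08|74|8a|be|90|b1|
→ t1 |b1|42|90|ae|be|08|8a|74|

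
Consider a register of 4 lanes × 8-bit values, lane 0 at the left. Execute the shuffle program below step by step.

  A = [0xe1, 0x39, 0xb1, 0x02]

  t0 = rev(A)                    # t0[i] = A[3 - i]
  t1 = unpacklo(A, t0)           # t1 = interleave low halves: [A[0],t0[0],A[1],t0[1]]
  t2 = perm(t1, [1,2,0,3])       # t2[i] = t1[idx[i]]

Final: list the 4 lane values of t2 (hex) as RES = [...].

RES = [ 0x02  0x39  0xe1  0xb1 ]

t0 = [0x02, 0xb1, 0x39, 0xe1]
t1 = [0xe1, 0x02, 0x39, 0xb1]
t2 = [0x02, 0x39, 0xe1, 0xb1]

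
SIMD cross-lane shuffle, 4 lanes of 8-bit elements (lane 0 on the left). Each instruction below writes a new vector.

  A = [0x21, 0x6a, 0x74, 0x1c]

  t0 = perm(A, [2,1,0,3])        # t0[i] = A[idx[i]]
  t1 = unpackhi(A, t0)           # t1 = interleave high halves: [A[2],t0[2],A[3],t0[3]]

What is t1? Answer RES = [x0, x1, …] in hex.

RES = [0x74, 0x21, 0x1c, 0x1c]

  t0: 74 6a 21 1c
  t1: 74 21 1c 1c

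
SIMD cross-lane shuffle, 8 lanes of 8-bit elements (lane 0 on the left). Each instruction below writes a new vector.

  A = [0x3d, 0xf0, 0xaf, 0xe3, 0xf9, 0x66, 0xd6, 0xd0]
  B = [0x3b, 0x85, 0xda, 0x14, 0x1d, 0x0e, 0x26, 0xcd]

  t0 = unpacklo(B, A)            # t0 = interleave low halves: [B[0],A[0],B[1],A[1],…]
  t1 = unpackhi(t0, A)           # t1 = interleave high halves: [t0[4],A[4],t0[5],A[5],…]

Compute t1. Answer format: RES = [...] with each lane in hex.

RES = [ 0xda  0xf9  0xaf  0x66  0x14  0xd6  0xe3  0xd0 ]

  t0: 3b 3d 85 f0 da af 14 e3
  t1: da f9 af 66 14 d6 e3 d0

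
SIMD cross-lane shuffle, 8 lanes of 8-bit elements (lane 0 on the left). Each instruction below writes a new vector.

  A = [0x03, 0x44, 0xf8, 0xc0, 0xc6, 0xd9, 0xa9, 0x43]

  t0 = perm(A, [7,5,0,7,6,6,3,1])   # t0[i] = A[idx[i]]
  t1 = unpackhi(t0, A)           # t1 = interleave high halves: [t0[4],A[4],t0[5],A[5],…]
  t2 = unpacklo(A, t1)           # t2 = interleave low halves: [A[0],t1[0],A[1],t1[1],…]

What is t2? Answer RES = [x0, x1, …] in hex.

RES = [0x03, 0xa9, 0x44, 0xc6, 0xf8, 0xa9, 0xc0, 0xd9]

→ t0 |43|d9|03|43|a9|a9|c0|44|
→ t1 |a9|c6|a9|d9|c0|a9|44|43|
→ t2 |03|a9|44|c6|f8|a9|c0|d9|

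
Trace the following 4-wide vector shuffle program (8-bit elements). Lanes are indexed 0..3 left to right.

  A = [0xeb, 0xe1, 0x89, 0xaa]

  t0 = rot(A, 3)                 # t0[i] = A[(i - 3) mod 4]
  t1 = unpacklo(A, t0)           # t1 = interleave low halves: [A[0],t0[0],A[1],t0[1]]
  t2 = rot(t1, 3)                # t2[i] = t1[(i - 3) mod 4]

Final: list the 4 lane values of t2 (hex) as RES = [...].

→ t0 |e1|89|aa|eb|
→ t1 |eb|e1|e1|89|
→ t2 |e1|e1|89|eb|

RES = [0xe1, 0xe1, 0x89, 0xeb]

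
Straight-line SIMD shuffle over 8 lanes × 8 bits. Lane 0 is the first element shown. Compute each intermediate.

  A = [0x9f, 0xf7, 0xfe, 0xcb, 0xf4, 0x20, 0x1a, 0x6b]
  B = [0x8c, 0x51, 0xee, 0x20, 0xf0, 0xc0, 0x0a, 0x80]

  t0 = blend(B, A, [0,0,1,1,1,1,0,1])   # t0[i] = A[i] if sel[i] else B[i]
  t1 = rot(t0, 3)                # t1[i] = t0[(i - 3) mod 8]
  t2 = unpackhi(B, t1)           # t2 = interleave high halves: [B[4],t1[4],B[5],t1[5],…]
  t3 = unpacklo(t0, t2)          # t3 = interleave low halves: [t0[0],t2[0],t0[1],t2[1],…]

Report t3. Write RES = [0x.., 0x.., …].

RES = [ 0x8c  0xf0  0x51  0x51  0xfe  0xc0  0xcb  0xfe ]

t0 = [0x8c, 0x51, 0xfe, 0xcb, 0xf4, 0x20, 0x0a, 0x6b]
t1 = [0x20, 0x0a, 0x6b, 0x8c, 0x51, 0xfe, 0xcb, 0xf4]
t2 = [0xf0, 0x51, 0xc0, 0xfe, 0x0a, 0xcb, 0x80, 0xf4]
t3 = [0x8c, 0xf0, 0x51, 0x51, 0xfe, 0xc0, 0xcb, 0xfe]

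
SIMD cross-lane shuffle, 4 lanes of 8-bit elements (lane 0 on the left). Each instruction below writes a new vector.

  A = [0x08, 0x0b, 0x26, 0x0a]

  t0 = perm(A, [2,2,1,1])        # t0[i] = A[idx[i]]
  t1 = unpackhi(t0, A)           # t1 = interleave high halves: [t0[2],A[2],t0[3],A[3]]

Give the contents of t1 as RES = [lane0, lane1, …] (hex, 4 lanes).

RES = [0x0b, 0x26, 0x0b, 0x0a]

  t0: 26 26 0b 0b
  t1: 0b 26 0b 0a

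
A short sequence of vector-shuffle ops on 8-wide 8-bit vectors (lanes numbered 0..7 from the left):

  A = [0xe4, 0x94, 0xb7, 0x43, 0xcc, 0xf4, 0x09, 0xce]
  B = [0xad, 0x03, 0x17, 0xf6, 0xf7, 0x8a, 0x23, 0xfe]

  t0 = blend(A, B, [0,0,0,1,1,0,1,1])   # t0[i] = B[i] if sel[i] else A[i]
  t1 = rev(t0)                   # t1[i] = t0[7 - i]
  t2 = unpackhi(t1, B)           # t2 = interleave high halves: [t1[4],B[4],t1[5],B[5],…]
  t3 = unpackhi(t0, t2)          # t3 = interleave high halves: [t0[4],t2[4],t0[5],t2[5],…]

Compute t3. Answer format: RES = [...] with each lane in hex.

RES = [0xf7, 0x94, 0xf4, 0x23, 0x23, 0xe4, 0xfe, 0xfe]

t0 = [0xe4, 0x94, 0xb7, 0xf6, 0xf7, 0xf4, 0x23, 0xfe]
t1 = [0xfe, 0x23, 0xf4, 0xf7, 0xf6, 0xb7, 0x94, 0xe4]
t2 = [0xf6, 0xf7, 0xb7, 0x8a, 0x94, 0x23, 0xe4, 0xfe]
t3 = [0xf7, 0x94, 0xf4, 0x23, 0x23, 0xe4, 0xfe, 0xfe]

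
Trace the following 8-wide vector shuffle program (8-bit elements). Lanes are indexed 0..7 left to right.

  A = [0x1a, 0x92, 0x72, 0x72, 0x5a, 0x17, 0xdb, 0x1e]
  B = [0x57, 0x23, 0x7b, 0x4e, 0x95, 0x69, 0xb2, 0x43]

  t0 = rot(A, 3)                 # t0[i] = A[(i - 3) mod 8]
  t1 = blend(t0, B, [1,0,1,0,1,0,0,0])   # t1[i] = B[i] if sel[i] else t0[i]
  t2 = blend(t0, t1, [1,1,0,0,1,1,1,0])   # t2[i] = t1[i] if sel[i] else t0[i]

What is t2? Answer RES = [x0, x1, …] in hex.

RES = [ 0x57  0xdb  0x1e  0x1a  0x95  0x72  0x72  0x5a ]

t0 = [0x17, 0xdb, 0x1e, 0x1a, 0x92, 0x72, 0x72, 0x5a]
t1 = [0x57, 0xdb, 0x7b, 0x1a, 0x95, 0x72, 0x72, 0x5a]
t2 = [0x57, 0xdb, 0x1e, 0x1a, 0x95, 0x72, 0x72, 0x5a]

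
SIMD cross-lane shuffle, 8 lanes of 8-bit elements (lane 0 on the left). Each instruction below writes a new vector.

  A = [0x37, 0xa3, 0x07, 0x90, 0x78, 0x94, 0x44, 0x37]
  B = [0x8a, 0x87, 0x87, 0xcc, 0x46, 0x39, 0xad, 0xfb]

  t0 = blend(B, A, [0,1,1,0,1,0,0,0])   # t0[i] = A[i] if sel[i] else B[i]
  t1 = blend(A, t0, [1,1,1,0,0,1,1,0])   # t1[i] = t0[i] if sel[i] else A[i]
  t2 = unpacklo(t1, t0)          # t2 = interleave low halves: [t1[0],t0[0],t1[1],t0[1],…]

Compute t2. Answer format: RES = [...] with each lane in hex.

→ t0 |8a|a3|07|cc|78|39|ad|fb|
→ t1 |8a|a3|07|90|78|39|ad|37|
→ t2 |8a|8a|a3|a3|07|07|90|cc|

RES = [0x8a, 0x8a, 0xa3, 0xa3, 0x07, 0x07, 0x90, 0xcc]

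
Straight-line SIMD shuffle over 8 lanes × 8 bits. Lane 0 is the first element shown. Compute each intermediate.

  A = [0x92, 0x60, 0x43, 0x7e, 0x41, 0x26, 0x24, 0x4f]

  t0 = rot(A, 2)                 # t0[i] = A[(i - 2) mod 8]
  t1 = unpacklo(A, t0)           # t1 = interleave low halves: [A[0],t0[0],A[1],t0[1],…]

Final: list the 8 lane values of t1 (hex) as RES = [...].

  t0: 24 4f 92 60 43 7e 41 26
  t1: 92 24 60 4f 43 92 7e 60

RES = [ 0x92  0x24  0x60  0x4f  0x43  0x92  0x7e  0x60 ]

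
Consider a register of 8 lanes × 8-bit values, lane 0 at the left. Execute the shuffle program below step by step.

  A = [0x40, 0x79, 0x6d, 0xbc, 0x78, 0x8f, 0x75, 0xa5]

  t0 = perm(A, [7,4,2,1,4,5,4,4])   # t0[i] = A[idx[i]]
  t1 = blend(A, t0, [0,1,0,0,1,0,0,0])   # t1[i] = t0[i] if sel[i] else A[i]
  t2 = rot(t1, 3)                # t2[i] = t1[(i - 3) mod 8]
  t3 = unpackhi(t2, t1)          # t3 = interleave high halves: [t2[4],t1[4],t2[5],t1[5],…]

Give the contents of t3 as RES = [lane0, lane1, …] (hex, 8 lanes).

RES = [0x78, 0x78, 0x6d, 0x8f, 0xbc, 0x75, 0x78, 0xa5]

→ t0 |a5|78|6d|79|78|8f|78|78|
→ t1 |40|78|6d|bc|78|8f|75|a5|
→ t2 |8f|75|a5|40|78|6d|bc|78|
→ t3 |78|78|6d|8f|bc|75|78|a5|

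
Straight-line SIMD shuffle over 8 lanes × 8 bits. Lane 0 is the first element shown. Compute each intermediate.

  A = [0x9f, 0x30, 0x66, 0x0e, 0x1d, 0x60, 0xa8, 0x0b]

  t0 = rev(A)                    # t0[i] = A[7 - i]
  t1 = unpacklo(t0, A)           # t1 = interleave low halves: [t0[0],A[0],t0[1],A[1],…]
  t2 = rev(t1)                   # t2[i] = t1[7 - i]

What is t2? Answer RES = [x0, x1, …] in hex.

t0 = [0x0b, 0xa8, 0x60, 0x1d, 0x0e, 0x66, 0x30, 0x9f]
t1 = [0x0b, 0x9f, 0xa8, 0x30, 0x60, 0x66, 0x1d, 0x0e]
t2 = [0x0e, 0x1d, 0x66, 0x60, 0x30, 0xa8, 0x9f, 0x0b]

RES = [ 0x0e  0x1d  0x66  0x60  0x30  0xa8  0x9f  0x0b ]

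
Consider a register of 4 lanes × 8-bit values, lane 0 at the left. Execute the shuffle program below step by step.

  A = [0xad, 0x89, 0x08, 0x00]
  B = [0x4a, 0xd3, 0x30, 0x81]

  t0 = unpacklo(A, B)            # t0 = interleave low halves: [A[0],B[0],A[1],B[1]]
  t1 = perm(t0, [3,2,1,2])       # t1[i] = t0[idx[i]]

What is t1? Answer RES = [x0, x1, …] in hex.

  t0: ad 4a 89 d3
  t1: d3 89 4a 89

RES = [ 0xd3  0x89  0x4a  0x89 ]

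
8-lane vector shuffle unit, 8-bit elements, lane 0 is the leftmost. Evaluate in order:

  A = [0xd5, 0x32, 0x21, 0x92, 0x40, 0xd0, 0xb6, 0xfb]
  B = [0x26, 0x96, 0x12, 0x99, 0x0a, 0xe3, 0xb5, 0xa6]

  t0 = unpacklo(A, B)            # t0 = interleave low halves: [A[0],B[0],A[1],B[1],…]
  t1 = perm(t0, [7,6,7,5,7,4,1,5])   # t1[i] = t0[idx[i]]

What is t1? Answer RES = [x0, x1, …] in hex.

RES = [0x99, 0x92, 0x99, 0x12, 0x99, 0x21, 0x26, 0x12]

  t0: d5 26 32 96 21 12 92 99
  t1: 99 92 99 12 99 21 26 12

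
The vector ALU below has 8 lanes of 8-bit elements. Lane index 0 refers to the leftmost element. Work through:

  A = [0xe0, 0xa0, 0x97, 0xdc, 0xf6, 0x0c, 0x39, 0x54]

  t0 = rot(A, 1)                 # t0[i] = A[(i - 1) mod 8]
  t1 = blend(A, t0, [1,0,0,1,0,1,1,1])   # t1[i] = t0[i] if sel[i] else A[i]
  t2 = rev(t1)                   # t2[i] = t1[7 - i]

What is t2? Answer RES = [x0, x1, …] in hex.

RES = [ 0x39  0x0c  0xf6  0xf6  0x97  0x97  0xa0  0x54 ]

  t0: 54 e0 a0 97 dc f6 0c 39
  t1: 54 a0 97 97 f6 f6 0c 39
  t2: 39 0c f6 f6 97 97 a0 54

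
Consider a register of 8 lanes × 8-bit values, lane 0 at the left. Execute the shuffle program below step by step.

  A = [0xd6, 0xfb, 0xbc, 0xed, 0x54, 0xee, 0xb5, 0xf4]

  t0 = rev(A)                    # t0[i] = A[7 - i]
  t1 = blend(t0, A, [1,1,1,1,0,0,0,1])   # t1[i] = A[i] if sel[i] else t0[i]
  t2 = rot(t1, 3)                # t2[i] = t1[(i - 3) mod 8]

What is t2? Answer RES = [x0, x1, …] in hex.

RES = [ 0xbc  0xfb  0xf4  0xd6  0xfb  0xbc  0xed  0xed ]

→ t0 |f4|b5|ee|54|ed|bc|fb|d6|
→ t1 |d6|fb|bc|ed|ed|bc|fb|f4|
→ t2 |bc|fb|f4|d6|fb|bc|ed|ed|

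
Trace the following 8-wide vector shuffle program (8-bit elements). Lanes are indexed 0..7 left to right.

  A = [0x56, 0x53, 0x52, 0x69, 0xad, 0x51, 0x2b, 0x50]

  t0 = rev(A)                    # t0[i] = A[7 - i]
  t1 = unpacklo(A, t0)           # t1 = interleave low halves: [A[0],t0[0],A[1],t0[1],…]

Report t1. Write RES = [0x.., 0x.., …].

  t0: 50 2b 51 ad 69 52 53 56
  t1: 56 50 53 2b 52 51 69 ad

RES = [ 0x56  0x50  0x53  0x2b  0x52  0x51  0x69  0xad ]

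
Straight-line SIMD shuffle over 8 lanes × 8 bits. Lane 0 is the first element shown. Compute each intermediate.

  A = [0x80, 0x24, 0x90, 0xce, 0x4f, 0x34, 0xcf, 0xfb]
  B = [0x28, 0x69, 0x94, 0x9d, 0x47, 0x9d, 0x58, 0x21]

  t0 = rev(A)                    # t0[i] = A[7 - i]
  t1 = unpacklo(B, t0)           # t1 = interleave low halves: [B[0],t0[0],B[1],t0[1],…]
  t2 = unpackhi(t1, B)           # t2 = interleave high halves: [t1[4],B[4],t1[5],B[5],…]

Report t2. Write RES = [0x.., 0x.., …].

  t0: fb cf 34 4f ce 90 24 80
  t1: 28 fb 69 cf 94 34 9d 4f
  t2: 94 47 34 9d 9d 58 4f 21

RES = [0x94, 0x47, 0x34, 0x9d, 0x9d, 0x58, 0x4f, 0x21]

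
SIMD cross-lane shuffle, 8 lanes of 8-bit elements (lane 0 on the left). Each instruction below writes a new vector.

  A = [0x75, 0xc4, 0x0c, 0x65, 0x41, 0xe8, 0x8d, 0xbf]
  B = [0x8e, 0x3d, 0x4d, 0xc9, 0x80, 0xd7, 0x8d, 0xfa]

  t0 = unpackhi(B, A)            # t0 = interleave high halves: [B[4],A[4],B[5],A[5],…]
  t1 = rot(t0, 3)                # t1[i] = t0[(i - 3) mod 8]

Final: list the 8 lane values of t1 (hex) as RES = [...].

t0 = [0x80, 0x41, 0xd7, 0xe8, 0x8d, 0x8d, 0xfa, 0xbf]
t1 = [0x8d, 0xfa, 0xbf, 0x80, 0x41, 0xd7, 0xe8, 0x8d]

RES = [0x8d, 0xfa, 0xbf, 0x80, 0x41, 0xd7, 0xe8, 0x8d]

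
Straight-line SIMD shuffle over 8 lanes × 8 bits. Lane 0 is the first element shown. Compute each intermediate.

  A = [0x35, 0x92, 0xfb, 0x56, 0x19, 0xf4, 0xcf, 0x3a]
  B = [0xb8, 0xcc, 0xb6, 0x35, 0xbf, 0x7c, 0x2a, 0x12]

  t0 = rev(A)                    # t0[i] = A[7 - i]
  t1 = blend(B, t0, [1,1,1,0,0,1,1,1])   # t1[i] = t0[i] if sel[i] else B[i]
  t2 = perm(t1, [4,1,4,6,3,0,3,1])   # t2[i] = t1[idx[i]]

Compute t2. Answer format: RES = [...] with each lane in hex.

RES = [ 0xbf  0xcf  0xbf  0x92  0x35  0x3a  0x35  0xcf ]

  t0: 3a cf f4 19 56 fb 92 35
  t1: 3a cf f4 35 bf fb 92 35
  t2: bf cf bf 92 35 3a 35 cf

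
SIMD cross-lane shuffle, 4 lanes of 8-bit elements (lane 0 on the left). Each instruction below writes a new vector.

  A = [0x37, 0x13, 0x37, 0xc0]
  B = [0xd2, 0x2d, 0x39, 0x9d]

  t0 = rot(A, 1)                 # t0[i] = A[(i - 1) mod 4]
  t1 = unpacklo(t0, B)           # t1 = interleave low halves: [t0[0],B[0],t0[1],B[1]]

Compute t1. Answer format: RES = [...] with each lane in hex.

→ t0 |c0|37|13|37|
→ t1 |c0|d2|37|2d|

RES = [ 0xc0  0xd2  0x37  0x2d ]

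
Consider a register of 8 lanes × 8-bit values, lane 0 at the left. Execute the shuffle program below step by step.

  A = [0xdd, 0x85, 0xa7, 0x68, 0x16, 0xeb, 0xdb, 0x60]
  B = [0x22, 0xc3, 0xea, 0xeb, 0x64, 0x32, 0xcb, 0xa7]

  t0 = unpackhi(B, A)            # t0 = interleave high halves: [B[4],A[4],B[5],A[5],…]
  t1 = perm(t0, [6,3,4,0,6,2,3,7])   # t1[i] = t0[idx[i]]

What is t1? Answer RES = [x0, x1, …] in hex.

t0 = [0x64, 0x16, 0x32, 0xeb, 0xcb, 0xdb, 0xa7, 0x60]
t1 = [0xa7, 0xeb, 0xcb, 0x64, 0xa7, 0x32, 0xeb, 0x60]

RES = [0xa7, 0xeb, 0xcb, 0x64, 0xa7, 0x32, 0xeb, 0x60]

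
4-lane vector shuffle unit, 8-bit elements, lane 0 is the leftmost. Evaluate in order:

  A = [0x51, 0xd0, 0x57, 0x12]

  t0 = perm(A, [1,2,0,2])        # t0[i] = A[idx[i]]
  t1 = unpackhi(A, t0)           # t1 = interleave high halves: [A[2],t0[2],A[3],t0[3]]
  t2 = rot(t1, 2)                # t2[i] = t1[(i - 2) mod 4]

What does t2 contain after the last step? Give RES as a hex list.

  t0: d0 57 51 57
  t1: 57 51 12 57
  t2: 12 57 57 51

RES = [ 0x12  0x57  0x57  0x51 ]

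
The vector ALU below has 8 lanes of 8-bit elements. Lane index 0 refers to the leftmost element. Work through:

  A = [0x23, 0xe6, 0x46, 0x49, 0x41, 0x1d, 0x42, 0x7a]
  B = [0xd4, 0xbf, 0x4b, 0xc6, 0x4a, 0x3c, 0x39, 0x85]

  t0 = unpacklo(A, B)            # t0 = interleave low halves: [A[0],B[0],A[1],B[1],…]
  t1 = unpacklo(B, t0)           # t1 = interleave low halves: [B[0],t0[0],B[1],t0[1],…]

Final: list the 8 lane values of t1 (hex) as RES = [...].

RES = [ 0xd4  0x23  0xbf  0xd4  0x4b  0xe6  0xc6  0xbf ]

t0 = [0x23, 0xd4, 0xe6, 0xbf, 0x46, 0x4b, 0x49, 0xc6]
t1 = [0xd4, 0x23, 0xbf, 0xd4, 0x4b, 0xe6, 0xc6, 0xbf]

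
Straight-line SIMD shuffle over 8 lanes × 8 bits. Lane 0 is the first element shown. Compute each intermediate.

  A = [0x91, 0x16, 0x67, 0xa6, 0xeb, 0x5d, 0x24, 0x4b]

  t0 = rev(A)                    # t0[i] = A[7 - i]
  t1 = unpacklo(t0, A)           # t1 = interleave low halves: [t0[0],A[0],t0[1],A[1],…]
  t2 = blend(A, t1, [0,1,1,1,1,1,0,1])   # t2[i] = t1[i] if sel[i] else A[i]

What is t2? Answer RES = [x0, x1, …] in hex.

→ t0 |4b|24|5d|eb|a6|67|16|91|
→ t1 |4b|91|24|16|5d|67|eb|a6|
→ t2 |91|91|24|16|5d|67|24|a6|

RES = [ 0x91  0x91  0x24  0x16  0x5d  0x67  0x24  0xa6 ]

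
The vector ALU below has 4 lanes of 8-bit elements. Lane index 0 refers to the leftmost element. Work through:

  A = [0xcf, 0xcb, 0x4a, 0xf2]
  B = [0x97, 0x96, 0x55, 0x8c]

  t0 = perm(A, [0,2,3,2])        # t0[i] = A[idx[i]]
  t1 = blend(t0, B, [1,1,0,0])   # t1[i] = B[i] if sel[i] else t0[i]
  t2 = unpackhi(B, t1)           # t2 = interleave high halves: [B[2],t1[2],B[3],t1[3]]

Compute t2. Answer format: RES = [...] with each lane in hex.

t0 = [0xcf, 0x4a, 0xf2, 0x4a]
t1 = [0x97, 0x96, 0xf2, 0x4a]
t2 = [0x55, 0xf2, 0x8c, 0x4a]

RES = [0x55, 0xf2, 0x8c, 0x4a]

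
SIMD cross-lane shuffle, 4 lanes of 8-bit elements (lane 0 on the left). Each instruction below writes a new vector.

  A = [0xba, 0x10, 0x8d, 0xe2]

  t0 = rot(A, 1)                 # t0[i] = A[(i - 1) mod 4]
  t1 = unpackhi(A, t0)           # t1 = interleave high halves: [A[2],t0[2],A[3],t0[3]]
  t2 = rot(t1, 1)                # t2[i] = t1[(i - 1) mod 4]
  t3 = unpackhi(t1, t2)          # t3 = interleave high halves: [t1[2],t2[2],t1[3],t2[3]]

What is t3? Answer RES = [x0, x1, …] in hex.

t0 = [0xe2, 0xba, 0x10, 0x8d]
t1 = [0x8d, 0x10, 0xe2, 0x8d]
t2 = [0x8d, 0x8d, 0x10, 0xe2]
t3 = [0xe2, 0x10, 0x8d, 0xe2]

RES = [0xe2, 0x10, 0x8d, 0xe2]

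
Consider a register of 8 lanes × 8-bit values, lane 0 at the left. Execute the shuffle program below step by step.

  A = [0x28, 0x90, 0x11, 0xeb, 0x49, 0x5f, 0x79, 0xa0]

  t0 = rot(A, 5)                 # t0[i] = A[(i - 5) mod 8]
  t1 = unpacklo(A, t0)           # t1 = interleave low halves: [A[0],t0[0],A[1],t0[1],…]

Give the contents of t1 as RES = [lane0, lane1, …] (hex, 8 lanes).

RES = [ 0x28  0xeb  0x90  0x49  0x11  0x5f  0xeb  0x79 ]

t0 = [0xeb, 0x49, 0x5f, 0x79, 0xa0, 0x28, 0x90, 0x11]
t1 = [0x28, 0xeb, 0x90, 0x49, 0x11, 0x5f, 0xeb, 0x79]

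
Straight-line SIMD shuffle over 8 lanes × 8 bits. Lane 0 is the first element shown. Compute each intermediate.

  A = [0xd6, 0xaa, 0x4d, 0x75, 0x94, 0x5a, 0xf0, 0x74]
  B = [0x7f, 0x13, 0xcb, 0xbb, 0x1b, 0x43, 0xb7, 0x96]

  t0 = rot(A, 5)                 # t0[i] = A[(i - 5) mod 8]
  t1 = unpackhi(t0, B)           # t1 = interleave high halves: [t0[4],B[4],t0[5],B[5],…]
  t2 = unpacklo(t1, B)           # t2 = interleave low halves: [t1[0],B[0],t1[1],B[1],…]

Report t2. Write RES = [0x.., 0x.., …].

  t0: 75 94 5a f0 74 d6 aa 4d
  t1: 74 1b d6 43 aa b7 4d 96
  t2: 74 7f 1b 13 d6 cb 43 bb

RES = [0x74, 0x7f, 0x1b, 0x13, 0xd6, 0xcb, 0x43, 0xbb]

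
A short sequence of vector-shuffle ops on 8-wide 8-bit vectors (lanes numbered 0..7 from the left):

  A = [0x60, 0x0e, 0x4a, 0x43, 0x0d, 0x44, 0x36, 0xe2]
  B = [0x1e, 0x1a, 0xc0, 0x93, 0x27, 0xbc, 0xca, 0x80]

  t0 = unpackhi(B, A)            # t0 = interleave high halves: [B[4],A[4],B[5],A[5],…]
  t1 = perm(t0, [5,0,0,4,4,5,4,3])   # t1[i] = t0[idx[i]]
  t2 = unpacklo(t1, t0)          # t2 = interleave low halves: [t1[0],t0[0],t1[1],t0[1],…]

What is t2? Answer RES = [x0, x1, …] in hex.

RES = [0x36, 0x27, 0x27, 0x0d, 0x27, 0xbc, 0xca, 0x44]

  t0: 27 0d bc 44 ca 36 80 e2
  t1: 36 27 27 ca ca 36 ca 44
  t2: 36 27 27 0d 27 bc ca 44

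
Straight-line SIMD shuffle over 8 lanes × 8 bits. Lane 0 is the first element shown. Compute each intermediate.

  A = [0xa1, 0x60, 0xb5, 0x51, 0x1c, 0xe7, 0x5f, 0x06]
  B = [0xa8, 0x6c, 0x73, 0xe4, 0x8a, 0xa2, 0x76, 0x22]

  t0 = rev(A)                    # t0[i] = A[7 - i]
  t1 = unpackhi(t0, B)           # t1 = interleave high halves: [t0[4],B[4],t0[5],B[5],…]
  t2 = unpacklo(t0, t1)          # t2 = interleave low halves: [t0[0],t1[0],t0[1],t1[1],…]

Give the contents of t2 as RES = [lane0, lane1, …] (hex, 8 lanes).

RES = [0x06, 0x51, 0x5f, 0x8a, 0xe7, 0xb5, 0x1c, 0xa2]

t0 = [0x06, 0x5f, 0xe7, 0x1c, 0x51, 0xb5, 0x60, 0xa1]
t1 = [0x51, 0x8a, 0xb5, 0xa2, 0x60, 0x76, 0xa1, 0x22]
t2 = [0x06, 0x51, 0x5f, 0x8a, 0xe7, 0xb5, 0x1c, 0xa2]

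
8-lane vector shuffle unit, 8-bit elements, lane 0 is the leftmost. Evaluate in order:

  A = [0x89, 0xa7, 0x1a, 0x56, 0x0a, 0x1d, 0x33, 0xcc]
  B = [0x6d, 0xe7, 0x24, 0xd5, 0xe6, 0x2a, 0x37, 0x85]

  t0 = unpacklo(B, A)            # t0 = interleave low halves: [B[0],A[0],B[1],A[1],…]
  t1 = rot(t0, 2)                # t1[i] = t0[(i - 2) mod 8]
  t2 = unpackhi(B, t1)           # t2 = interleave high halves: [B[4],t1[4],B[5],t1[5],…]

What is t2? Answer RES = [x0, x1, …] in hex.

  t0: 6d 89 e7 a7 24 1a d5 56
  t1: d5 56 6d 89 e7 a7 24 1a
  t2: e6 e7 2a a7 37 24 85 1a

RES = [ 0xe6  0xe7  0x2a  0xa7  0x37  0x24  0x85  0x1a ]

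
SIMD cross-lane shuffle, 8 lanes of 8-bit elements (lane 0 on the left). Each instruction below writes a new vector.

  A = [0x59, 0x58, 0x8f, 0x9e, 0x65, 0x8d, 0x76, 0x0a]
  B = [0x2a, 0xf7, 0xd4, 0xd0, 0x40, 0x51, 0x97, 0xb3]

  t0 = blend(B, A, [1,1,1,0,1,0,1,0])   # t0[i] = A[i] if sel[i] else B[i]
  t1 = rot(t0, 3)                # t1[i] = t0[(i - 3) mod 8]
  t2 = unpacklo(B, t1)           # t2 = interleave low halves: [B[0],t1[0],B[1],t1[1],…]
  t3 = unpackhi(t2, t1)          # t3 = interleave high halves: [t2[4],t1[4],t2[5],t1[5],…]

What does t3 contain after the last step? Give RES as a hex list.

→ t0 |59|58|8f|d0|65|51|76|b3|
→ t1 |51|76|b3|59|58|8f|d0|65|
→ t2 |2a|51|f7|76|d4|b3|d0|59|
→ t3 |d4|58|b3|8f|d0|d0|59|65|

RES = [0xd4, 0x58, 0xb3, 0x8f, 0xd0, 0xd0, 0x59, 0x65]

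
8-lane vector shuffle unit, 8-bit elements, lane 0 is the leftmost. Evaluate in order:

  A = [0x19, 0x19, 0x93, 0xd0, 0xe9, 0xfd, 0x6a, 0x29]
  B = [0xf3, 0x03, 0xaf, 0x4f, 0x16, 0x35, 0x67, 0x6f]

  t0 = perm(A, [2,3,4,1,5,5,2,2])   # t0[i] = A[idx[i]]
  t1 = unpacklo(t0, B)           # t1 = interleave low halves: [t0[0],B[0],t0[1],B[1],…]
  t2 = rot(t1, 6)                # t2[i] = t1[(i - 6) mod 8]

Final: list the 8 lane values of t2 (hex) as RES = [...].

→ t0 |93|d0|e9|19|fd|fd|93|93|
→ t1 |93|f3|d0|03|e9|af|19|4f|
→ t2 |d0|03|e9|af|19|4f|93|f3|

RES = [ 0xd0  0x03  0xe9  0xaf  0x19  0x4f  0x93  0xf3 ]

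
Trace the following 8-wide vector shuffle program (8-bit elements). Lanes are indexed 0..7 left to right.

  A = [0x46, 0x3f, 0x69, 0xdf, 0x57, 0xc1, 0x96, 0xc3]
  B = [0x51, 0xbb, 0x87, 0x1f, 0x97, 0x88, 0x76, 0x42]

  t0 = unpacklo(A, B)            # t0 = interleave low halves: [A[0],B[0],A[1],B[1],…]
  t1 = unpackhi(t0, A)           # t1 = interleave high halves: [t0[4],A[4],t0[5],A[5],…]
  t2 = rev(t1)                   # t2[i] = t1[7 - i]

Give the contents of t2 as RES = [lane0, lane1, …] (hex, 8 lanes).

→ t0 |46|51|3f|bb|69|87|df|1f|
→ t1 |69|57|87|c1|df|96|1f|c3|
→ t2 |c3|1f|96|df|c1|87|57|69|

RES = [ 0xc3  0x1f  0x96  0xdf  0xc1  0x87  0x57  0x69 ]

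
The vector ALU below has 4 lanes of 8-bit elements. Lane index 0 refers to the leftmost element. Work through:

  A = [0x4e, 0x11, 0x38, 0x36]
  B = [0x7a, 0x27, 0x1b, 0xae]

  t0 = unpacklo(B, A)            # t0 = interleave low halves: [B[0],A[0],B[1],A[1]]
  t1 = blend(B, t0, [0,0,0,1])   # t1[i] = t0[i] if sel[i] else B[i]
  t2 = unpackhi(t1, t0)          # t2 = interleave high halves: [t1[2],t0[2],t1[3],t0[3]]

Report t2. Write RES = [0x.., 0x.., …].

t0 = [0x7a, 0x4e, 0x27, 0x11]
t1 = [0x7a, 0x27, 0x1b, 0x11]
t2 = [0x1b, 0x27, 0x11, 0x11]

RES = [ 0x1b  0x27  0x11  0x11 ]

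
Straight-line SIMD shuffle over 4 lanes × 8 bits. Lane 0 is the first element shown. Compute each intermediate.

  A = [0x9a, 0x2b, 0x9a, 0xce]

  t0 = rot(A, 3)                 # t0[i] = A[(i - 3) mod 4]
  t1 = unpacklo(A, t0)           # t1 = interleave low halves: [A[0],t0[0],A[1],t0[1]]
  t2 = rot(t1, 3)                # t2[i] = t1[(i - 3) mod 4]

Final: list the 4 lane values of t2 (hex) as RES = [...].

RES = [ 0x2b  0x2b  0x9a  0x9a ]

  t0: 2b 9a ce 9a
  t1: 9a 2b 2b 9a
  t2: 2b 2b 9a 9a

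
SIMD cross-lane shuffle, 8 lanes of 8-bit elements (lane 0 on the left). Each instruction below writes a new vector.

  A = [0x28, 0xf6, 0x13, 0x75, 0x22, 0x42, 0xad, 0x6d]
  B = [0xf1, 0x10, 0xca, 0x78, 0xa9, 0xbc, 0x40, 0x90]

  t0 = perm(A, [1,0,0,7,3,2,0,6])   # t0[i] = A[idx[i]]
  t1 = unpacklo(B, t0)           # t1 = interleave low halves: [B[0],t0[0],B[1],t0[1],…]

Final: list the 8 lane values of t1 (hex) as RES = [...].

RES = [ 0xf1  0xf6  0x10  0x28  0xca  0x28  0x78  0x6d ]

  t0: f6 28 28 6d 75 13 28 ad
  t1: f1 f6 10 28 ca 28 78 6d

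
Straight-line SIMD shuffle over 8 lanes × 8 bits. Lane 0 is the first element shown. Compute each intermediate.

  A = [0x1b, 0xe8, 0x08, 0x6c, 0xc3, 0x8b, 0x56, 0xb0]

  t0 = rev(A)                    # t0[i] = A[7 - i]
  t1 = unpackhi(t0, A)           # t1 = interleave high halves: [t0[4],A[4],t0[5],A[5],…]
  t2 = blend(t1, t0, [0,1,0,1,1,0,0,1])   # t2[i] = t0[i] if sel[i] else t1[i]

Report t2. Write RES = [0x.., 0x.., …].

RES = [0x6c, 0x56, 0x08, 0xc3, 0x6c, 0x56, 0x1b, 0x1b]

t0 = [0xb0, 0x56, 0x8b, 0xc3, 0x6c, 0x08, 0xe8, 0x1b]
t1 = [0x6c, 0xc3, 0x08, 0x8b, 0xe8, 0x56, 0x1b, 0xb0]
t2 = [0x6c, 0x56, 0x08, 0xc3, 0x6c, 0x56, 0x1b, 0x1b]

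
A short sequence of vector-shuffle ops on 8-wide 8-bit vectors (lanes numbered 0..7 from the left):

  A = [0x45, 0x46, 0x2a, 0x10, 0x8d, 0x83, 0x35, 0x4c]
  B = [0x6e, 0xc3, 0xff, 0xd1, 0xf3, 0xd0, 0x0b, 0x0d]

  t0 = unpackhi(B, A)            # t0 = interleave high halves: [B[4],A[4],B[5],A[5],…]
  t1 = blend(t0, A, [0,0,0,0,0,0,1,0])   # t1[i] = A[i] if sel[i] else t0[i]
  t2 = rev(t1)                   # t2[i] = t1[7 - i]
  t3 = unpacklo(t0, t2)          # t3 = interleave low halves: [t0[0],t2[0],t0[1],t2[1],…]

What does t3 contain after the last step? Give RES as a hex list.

RES = [0xf3, 0x4c, 0x8d, 0x35, 0xd0, 0x35, 0x83, 0x0b]

→ t0 |f3|8d|d0|83|0b|35|0d|4c|
→ t1 |f3|8d|d0|83|0b|35|35|4c|
→ t2 |4c|35|35|0b|83|d0|8d|f3|
→ t3 |f3|4c|8d|35|d0|35|83|0b|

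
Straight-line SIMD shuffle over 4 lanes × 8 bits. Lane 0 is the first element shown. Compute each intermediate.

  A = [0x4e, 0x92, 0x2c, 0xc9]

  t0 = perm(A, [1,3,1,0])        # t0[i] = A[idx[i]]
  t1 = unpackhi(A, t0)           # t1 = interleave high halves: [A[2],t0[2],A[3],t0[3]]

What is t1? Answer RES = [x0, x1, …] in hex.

t0 = [0x92, 0xc9, 0x92, 0x4e]
t1 = [0x2c, 0x92, 0xc9, 0x4e]

RES = [ 0x2c  0x92  0xc9  0x4e ]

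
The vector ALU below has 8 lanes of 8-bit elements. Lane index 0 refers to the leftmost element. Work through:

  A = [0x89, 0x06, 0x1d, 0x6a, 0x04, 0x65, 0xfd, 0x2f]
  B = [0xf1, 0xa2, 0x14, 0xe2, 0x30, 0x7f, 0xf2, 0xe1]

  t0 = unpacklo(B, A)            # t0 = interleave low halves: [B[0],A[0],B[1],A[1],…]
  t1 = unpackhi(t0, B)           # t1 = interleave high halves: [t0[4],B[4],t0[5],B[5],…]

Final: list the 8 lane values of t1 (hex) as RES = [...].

RES = [ 0x14  0x30  0x1d  0x7f  0xe2  0xf2  0x6a  0xe1 ]

t0 = [0xf1, 0x89, 0xa2, 0x06, 0x14, 0x1d, 0xe2, 0x6a]
t1 = [0x14, 0x30, 0x1d, 0x7f, 0xe2, 0xf2, 0x6a, 0xe1]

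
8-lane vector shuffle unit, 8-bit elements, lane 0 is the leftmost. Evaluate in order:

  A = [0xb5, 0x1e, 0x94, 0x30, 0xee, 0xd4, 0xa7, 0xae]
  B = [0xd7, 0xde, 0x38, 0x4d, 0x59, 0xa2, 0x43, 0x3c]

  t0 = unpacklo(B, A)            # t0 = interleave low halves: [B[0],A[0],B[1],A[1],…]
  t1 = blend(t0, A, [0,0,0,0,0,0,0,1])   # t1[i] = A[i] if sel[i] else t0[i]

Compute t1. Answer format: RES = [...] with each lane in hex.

  t0: d7 b5 de 1e 38 94 4d 30
  t1: d7 b5 de 1e 38 94 4d ae

RES = [0xd7, 0xb5, 0xde, 0x1e, 0x38, 0x94, 0x4d, 0xae]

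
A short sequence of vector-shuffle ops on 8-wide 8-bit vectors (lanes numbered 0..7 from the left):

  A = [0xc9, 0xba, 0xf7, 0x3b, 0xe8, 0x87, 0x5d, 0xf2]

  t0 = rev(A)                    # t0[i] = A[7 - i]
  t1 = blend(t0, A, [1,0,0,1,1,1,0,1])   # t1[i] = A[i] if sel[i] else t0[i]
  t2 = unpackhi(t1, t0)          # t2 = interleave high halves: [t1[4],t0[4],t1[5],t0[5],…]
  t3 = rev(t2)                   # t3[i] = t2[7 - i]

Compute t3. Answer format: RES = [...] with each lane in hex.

  t0: f2 5d 87 e8 3b f7 ba c9
  t1: c9 5d 87 3b e8 87 ba f2
  t2: e8 3b 87 f7 ba ba f2 c9
  t3: c9 f2 ba ba f7 87 3b e8

RES = [ 0xc9  0xf2  0xba  0xba  0xf7  0x87  0x3b  0xe8 ]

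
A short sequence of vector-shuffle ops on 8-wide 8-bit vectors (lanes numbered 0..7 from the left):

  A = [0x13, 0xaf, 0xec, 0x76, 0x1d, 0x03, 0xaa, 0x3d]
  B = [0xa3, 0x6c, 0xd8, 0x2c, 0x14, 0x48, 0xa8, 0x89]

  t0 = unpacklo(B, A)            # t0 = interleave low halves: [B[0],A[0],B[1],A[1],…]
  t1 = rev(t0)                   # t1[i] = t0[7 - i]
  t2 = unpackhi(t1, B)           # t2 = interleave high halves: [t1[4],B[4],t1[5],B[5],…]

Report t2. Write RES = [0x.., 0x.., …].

→ t0 |a3|13|6c|af|d8|ec|2c|76|
→ t1 |76|2c|ec|d8|af|6c|13|a3|
→ t2 |af|14|6c|48|13|a8|a3|89|

RES = [ 0xaf  0x14  0x6c  0x48  0x13  0xa8  0xa3  0x89 ]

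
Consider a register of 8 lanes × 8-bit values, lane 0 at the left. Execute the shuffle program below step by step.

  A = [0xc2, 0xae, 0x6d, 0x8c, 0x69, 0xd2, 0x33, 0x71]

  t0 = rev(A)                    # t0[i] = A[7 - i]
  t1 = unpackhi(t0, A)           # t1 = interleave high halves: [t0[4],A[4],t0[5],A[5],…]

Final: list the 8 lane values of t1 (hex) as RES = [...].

RES = [0x8c, 0x69, 0x6d, 0xd2, 0xae, 0x33, 0xc2, 0x71]

→ t0 |71|33|d2|69|8c|6d|ae|c2|
→ t1 |8c|69|6d|d2|ae|33|c2|71|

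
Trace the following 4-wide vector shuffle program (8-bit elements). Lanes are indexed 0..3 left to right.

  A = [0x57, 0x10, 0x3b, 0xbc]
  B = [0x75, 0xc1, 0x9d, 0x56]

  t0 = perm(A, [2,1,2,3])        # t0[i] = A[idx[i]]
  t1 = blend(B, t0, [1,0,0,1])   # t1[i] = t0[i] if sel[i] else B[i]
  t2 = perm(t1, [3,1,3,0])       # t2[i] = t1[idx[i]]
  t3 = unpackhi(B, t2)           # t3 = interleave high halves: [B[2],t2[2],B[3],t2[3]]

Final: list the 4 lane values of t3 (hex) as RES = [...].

RES = [ 0x9d  0xbc  0x56  0x3b ]

→ t0 |3b|10|3b|bc|
→ t1 |3b|c1|9d|bc|
→ t2 |bc|c1|bc|3b|
→ t3 |9d|bc|56|3b|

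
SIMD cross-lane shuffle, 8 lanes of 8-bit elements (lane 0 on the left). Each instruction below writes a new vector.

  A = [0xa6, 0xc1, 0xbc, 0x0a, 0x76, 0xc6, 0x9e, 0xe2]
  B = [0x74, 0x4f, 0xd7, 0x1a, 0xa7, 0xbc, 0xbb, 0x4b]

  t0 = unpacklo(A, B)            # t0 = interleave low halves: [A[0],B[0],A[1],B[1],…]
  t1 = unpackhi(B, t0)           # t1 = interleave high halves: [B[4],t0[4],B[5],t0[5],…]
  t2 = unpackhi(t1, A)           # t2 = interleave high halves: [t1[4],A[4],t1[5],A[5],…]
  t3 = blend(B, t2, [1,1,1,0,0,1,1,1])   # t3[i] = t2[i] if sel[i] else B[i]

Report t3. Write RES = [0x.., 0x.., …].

RES = [ 0xbb  0x76  0x0a  0x1a  0xa7  0x9e  0x1a  0xe2 ]

→ t0 |a6|74|c1|4f|bc|d7|0a|1a|
→ t1 |a7|bc|bc|d7|bb|0a|4b|1a|
→ t2 |bb|76|0a|c6|4b|9e|1a|e2|
→ t3 |bb|76|0a|1a|a7|9e|1a|e2|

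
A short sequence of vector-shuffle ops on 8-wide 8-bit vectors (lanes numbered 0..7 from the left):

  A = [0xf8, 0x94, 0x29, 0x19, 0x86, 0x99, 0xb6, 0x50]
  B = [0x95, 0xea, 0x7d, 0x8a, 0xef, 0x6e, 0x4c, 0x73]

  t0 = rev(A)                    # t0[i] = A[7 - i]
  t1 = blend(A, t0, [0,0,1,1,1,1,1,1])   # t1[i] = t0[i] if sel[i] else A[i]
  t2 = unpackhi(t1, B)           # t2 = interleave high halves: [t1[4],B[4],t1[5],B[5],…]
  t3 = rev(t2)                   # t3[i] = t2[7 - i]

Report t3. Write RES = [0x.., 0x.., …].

  t0: 50 b6 99 86 19 29 94 f8
  t1: f8 94 99 86 19 29 94 f8
  t2: 19 ef 29 6e 94 4c f8 73
  t3: 73 f8 4c 94 6e 29 ef 19

RES = [ 0x73  0xf8  0x4c  0x94  0x6e  0x29  0xef  0x19 ]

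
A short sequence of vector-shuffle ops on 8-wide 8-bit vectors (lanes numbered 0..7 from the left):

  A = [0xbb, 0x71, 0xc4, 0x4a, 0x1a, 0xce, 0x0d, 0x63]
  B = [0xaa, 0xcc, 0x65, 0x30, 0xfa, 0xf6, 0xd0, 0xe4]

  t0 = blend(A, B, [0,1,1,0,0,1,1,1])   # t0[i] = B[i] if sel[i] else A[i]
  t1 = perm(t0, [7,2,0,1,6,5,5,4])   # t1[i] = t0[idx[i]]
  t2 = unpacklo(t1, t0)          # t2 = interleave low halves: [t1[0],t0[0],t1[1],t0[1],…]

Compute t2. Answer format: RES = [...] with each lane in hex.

→ t0 |bb|cc|65|4a|1a|f6|d0|e4|
→ t1 |e4|65|bb|cc|d0|f6|f6|1a|
→ t2 |e4|bb|65|cc|bb|65|cc|4a|

RES = [ 0xe4  0xbb  0x65  0xcc  0xbb  0x65  0xcc  0x4a ]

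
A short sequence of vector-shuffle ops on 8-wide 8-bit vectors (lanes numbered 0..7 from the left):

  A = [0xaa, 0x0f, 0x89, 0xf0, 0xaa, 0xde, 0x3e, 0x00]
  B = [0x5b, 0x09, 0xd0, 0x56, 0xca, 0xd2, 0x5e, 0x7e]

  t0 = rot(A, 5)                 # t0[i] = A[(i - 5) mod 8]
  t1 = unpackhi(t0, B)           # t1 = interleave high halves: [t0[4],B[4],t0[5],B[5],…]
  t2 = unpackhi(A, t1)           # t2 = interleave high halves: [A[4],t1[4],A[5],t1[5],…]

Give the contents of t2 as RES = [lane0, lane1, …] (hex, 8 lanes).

RES = [ 0xaa  0x0f  0xde  0x5e  0x3e  0x89  0x00  0x7e ]

→ t0 |f0|aa|de|3e|00|aa|0f|89|
→ t1 |00|ca|aa|d2|0f|5e|89|7e|
→ t2 |aa|0f|de|5e|3e|89|00|7e|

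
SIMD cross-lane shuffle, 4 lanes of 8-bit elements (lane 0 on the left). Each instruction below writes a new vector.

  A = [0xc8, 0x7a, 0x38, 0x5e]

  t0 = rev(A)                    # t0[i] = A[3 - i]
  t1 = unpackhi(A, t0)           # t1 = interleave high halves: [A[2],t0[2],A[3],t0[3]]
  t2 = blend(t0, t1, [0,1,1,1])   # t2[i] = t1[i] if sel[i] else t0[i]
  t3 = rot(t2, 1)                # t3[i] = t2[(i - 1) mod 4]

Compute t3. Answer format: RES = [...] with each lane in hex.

RES = [ 0xc8  0x5e  0x7a  0x5e ]

→ t0 |5e|38|7a|c8|
→ t1 |38|7a|5e|c8|
→ t2 |5e|7a|5e|c8|
→ t3 |c8|5e|7a|5e|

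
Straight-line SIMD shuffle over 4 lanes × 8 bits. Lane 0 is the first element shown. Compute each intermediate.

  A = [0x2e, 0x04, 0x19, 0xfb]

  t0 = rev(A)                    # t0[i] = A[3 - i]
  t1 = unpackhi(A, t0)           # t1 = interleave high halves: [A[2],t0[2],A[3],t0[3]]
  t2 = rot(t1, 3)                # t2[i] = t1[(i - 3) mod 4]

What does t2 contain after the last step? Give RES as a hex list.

  t0: fb 19 04 2e
  t1: 19 04 fb 2e
  t2: 04 fb 2e 19

RES = [ 0x04  0xfb  0x2e  0x19 ]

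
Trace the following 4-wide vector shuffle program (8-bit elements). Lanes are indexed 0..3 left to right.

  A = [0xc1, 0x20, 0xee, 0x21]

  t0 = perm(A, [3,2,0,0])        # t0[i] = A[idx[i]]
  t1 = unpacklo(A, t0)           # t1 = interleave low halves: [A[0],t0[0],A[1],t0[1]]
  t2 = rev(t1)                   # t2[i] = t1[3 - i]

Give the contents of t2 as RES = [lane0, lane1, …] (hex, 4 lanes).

RES = [0xee, 0x20, 0x21, 0xc1]

  t0: 21 ee c1 c1
  t1: c1 21 20 ee
  t2: ee 20 21 c1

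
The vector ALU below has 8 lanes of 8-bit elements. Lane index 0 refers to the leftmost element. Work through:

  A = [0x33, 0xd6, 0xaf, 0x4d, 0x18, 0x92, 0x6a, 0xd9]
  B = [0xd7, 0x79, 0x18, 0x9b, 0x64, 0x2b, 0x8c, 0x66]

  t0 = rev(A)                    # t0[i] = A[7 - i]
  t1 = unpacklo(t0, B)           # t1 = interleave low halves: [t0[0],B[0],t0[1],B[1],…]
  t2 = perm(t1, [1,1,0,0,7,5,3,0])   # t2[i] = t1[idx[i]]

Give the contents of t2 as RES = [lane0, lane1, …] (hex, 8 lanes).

  t0: d9 6a 92 18 4d af d6 33
  t1: d9 d7 6a 79 92 18 18 9b
  t2: d7 d7 d9 d9 9b 18 79 d9

RES = [ 0xd7  0xd7  0xd9  0xd9  0x9b  0x18  0x79  0xd9 ]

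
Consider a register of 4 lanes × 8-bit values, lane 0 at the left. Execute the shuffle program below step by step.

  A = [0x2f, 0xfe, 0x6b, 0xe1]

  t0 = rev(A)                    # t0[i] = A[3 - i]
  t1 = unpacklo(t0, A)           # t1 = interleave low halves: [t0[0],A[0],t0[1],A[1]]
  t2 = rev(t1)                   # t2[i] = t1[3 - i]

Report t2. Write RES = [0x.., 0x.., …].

t0 = [0xe1, 0x6b, 0xfe, 0x2f]
t1 = [0xe1, 0x2f, 0x6b, 0xfe]
t2 = [0xfe, 0x6b, 0x2f, 0xe1]

RES = [0xfe, 0x6b, 0x2f, 0xe1]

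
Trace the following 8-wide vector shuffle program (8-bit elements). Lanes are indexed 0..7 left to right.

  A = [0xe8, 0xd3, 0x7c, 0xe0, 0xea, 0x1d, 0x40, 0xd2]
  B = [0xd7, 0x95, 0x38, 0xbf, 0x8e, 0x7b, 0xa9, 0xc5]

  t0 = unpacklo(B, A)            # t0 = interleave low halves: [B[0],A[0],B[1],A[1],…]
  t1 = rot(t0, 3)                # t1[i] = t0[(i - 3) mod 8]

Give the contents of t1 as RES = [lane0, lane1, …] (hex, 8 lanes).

→ t0 |d7|e8|95|d3|38|7c|bf|e0|
→ t1 |7c|bf|e0|d7|e8|95|d3|38|

RES = [ 0x7c  0xbf  0xe0  0xd7  0xe8  0x95  0xd3  0x38 ]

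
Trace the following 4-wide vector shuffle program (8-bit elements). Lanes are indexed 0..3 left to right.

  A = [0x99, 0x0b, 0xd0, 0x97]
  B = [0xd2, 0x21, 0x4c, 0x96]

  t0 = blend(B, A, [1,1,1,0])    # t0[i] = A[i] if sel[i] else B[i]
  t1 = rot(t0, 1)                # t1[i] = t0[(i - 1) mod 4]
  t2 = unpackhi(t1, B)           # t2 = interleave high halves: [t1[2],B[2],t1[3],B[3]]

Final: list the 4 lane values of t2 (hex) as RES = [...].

RES = [0x0b, 0x4c, 0xd0, 0x96]

t0 = [0x99, 0x0b, 0xd0, 0x96]
t1 = [0x96, 0x99, 0x0b, 0xd0]
t2 = [0x0b, 0x4c, 0xd0, 0x96]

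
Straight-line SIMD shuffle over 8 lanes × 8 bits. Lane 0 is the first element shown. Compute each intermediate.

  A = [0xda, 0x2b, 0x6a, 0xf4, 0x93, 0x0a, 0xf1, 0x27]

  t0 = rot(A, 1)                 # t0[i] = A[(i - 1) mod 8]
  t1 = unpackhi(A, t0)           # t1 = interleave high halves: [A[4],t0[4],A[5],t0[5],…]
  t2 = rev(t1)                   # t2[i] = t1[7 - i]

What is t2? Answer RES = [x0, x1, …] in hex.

RES = [ 0xf1  0x27  0x0a  0xf1  0x93  0x0a  0xf4  0x93 ]

  t0: 27 da 2b 6a f4 93 0a f1
  t1: 93 f4 0a 93 f1 0a 27 f1
  t2: f1 27 0a f1 93 0a f4 93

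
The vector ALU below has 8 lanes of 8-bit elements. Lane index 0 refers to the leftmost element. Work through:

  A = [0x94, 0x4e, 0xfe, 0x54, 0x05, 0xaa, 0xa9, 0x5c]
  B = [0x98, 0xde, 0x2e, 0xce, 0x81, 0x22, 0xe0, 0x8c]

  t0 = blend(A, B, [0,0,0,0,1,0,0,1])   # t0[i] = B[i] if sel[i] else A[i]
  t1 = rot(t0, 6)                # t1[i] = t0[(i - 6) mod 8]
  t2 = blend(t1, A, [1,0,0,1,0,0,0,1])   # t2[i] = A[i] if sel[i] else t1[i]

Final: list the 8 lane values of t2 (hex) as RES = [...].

  t0: 94 4e fe 54 81 aa a9 8c
  t1: fe 54 81 aa a9 8c 94 4e
  t2: 94 54 81 54 a9 8c 94 5c

RES = [0x94, 0x54, 0x81, 0x54, 0xa9, 0x8c, 0x94, 0x5c]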